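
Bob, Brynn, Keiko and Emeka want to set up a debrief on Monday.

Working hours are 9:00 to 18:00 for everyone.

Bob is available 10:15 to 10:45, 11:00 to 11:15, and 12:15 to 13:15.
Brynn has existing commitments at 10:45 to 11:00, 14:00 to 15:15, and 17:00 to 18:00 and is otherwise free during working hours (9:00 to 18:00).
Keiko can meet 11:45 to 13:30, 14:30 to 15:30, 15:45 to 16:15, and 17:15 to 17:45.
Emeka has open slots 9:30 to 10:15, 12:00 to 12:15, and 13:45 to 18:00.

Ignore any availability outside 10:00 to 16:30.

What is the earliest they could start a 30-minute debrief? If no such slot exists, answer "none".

none

Brynn free within 09:00–18:00: 09:00–10:45, 11:00–14:00, 15:15–17:00.
Bob ∩ Brynn: 10:15–10:45, 11:00–11:15, 12:15–13:15.
Bob ∩ Brynn ∩ Keiko: 12:15–13:15.
Bob ∩ Brynn ∩ Keiko ∩ Emeka: (none).
Restricted to 10:00–16:30: (none).
Windows ≥ 30 min: (none).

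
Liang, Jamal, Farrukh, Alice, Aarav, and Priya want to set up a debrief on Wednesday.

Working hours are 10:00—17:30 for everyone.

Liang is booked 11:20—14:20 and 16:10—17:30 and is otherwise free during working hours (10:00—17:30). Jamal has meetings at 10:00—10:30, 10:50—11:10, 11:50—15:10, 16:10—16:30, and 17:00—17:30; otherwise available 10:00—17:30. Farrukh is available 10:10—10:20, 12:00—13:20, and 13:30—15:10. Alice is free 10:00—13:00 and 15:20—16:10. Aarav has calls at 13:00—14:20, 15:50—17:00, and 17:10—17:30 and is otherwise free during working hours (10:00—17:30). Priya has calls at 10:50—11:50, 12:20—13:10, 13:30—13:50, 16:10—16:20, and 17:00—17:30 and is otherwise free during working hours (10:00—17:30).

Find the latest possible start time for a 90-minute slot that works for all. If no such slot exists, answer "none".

Liang free within 10:00–17:30: 10:00–11:20, 14:20–16:10.
Jamal free within 10:00–17:30: 10:30–10:50, 11:10–11:50, 15:10–16:10, 16:30–17:00.
Aarav free within 10:00–17:30: 10:00–13:00, 14:20–15:50, 17:00–17:10.
Priya free within 10:00–17:30: 10:00–10:50, 11:50–12:20, 13:10–13:30, 13:50–16:10, 16:20–17:00.
Liang ∩ Jamal: 10:30–10:50, 11:10–11:20, 15:10–16:10.
Liang ∩ Jamal ∩ Farrukh: (none).
Liang ∩ Jamal ∩ Farrukh ∩ Alice: (none).
Liang ∩ Jamal ∩ Farrukh ∩ Alice ∩ Aarav: (none).
Liang ∩ Jamal ∩ Farrukh ∩ Alice ∩ Aarav ∩ Priya: (none).
Windows ≥ 90 min: (none).

none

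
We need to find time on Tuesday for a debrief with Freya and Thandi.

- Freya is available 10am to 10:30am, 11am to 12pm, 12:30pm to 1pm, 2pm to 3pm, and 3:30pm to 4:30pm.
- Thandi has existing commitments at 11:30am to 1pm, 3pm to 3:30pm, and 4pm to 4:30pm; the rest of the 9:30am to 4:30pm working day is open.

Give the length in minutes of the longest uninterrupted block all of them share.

60 minutes

Thandi free within 09:30–16:30: 09:30–11:30, 13:00–15:00, 15:30–16:00.
Freya ∩ Thandi: 10:00–10:30, 11:00–11:30, 14:00–15:00, 15:30–16:00.
Common window lengths: 30, 30, 60, 30 min; longest is 60.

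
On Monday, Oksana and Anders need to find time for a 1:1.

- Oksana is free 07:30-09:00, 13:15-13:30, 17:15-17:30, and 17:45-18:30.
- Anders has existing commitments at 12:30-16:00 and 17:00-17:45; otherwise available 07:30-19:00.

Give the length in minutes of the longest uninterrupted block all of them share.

90 minutes

Anders free within 07:30–19:00: 07:30–12:30, 16:00–17:00, 17:45–19:00.
Oksana ∩ Anders: 07:30–09:00, 17:45–18:30.
Common window lengths: 90, 45 min; longest is 90.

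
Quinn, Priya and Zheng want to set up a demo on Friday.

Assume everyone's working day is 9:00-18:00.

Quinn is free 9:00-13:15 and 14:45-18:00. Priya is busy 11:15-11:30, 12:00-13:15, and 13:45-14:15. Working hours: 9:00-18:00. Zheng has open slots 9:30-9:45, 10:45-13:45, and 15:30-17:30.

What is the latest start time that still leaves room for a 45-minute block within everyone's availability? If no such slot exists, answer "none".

Priya free within 09:00–18:00: 09:00–11:15, 11:30–12:00, 13:15–13:45, 14:15–18:00.
Quinn ∩ Priya: 09:00–11:15, 11:30–12:00, 14:45–18:00.
Quinn ∩ Priya ∩ Zheng: 09:30–09:45, 10:45–11:15, 11:30–12:00, 15:30–17:30.
Windows ≥ 45 min: 15:30–17:30.
Latest start in the last window 15:30–17:30 is 17:30 − 45 min = 16:45.

16:45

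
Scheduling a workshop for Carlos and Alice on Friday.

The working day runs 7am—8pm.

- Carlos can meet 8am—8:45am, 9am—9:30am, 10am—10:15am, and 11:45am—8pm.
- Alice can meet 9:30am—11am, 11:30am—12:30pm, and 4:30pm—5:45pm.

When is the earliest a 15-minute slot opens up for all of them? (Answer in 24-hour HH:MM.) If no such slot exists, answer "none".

Carlos ∩ Alice: 10:00–10:15, 11:45–12:30, 16:30–17:45.
Windows ≥ 15 min: 10:00–10:15, 11:45–12:30, 16:30–17:45.
Earliest such window starts at 10:00.

10:00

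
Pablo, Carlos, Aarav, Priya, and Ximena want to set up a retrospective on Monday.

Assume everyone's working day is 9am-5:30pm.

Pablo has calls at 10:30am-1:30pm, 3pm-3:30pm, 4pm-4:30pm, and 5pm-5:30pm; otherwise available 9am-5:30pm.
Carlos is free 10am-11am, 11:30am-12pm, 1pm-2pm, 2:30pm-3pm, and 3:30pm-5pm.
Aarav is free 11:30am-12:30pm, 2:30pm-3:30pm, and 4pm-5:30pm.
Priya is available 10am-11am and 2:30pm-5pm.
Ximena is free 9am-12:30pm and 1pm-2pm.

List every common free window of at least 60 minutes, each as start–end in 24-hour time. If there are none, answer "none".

Pablo free within 09:00–17:30: 09:00–10:30, 13:30–15:00, 15:30–16:00, 16:30–17:00.
Pablo ∩ Carlos: 10:00–10:30, 13:30–14:00, 14:30–15:00, 15:30–16:00, 16:30–17:00.
Pablo ∩ Carlos ∩ Aarav: 14:30–15:00, 16:30–17:00.
Pablo ∩ Carlos ∩ Aarav ∩ Priya: 14:30–15:00, 16:30–17:00.
Pablo ∩ Carlos ∩ Aarav ∩ Priya ∩ Ximena: (none).
Windows ≥ 60 min: (none).

none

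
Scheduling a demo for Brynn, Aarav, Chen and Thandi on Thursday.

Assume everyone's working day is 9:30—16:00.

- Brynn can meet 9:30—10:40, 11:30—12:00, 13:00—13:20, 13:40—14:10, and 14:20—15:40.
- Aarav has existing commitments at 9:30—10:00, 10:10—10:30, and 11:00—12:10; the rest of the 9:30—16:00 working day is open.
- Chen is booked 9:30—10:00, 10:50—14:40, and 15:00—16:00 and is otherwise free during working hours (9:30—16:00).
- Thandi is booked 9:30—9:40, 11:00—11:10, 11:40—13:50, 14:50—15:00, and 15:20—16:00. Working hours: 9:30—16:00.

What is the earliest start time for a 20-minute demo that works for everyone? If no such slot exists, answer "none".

none

Aarav free within 09:30–16:00: 10:00–10:10, 10:30–11:00, 12:10–16:00.
Chen free within 09:30–16:00: 10:00–10:50, 14:40–15:00.
Thandi free within 09:30–16:00: 09:40–11:00, 11:10–11:40, 13:50–14:50, 15:00–15:20.
Brynn ∩ Aarav: 10:00–10:10, 10:30–10:40, 13:00–13:20, 13:40–14:10, 14:20–15:40.
Brynn ∩ Aarav ∩ Chen: 10:00–10:10, 10:30–10:40, 14:40–15:00.
Brynn ∩ Aarav ∩ Chen ∩ Thandi: 10:00–10:10, 10:30–10:40, 14:40–14:50.
Windows ≥ 20 min: (none).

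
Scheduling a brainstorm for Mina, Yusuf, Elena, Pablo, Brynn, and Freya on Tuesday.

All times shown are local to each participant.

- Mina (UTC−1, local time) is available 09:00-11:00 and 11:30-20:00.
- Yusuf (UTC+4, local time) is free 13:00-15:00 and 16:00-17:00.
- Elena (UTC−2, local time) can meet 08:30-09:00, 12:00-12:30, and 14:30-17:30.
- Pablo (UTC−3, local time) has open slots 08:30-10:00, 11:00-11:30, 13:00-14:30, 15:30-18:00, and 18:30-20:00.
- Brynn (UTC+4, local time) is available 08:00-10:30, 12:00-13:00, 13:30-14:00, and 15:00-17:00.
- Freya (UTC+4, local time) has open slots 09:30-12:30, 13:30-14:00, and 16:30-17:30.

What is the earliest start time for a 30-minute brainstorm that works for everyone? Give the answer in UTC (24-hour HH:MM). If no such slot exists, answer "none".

Mina → UTC: 10:00–12:00, 12:30–21:00.
Yusuf → UTC: 09:00–11:00, 12:00–13:00.
Elena → UTC: 10:30–11:00, 14:00–14:30, 16:30–19:30.
Pablo → UTC: 11:30–13:00, 14:00–14:30, 16:00–17:30, 18:30–21:00, 21:30–23:00.
Brynn → UTC: 04:00–06:30, 08:00–09:00, 09:30–10:00, 11:00–13:00.
Freya → UTC: 05:30–08:30, 09:30–10:00, 12:30–13:30.
Mina ∩ Yusuf: 10:00–11:00, 12:30–13:00.
Mina ∩ Yusuf ∩ Elena: 10:30–11:00.
Mina ∩ Yusuf ∩ Elena ∩ Pablo: (none).
Mina ∩ Yusuf ∩ Elena ∩ Pablo ∩ Brynn: (none).
Mina ∩ Yusuf ∩ Elena ∩ Pablo ∩ Brynn ∩ Freya: (none).
Windows ≥ 30 min: (none).

none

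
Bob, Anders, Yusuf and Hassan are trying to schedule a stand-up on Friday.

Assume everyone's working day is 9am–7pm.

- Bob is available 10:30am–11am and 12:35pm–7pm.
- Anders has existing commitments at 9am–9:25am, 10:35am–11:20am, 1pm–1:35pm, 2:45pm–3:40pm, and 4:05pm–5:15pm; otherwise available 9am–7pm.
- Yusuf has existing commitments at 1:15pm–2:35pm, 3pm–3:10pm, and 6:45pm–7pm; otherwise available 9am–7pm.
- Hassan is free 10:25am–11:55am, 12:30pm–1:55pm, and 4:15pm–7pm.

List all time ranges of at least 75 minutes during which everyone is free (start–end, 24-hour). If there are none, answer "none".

17:15–18:45

Anders free within 09:00–19:00: 09:25–10:35, 11:20–13:00, 13:35–14:45, 15:40–16:05, 17:15–19:00.
Yusuf free within 09:00–19:00: 09:00–13:15, 14:35–15:00, 15:10–18:45.
Bob ∩ Anders: 10:30–10:35, 12:35–13:00, 13:35–14:45, 15:40–16:05, 17:15–19:00.
Bob ∩ Anders ∩ Yusuf: 10:30–10:35, 12:35–13:00, 14:35–14:45, 15:40–16:05, 17:15–18:45.
Bob ∩ Anders ∩ Yusuf ∩ Hassan: 10:30–10:35, 12:35–13:00, 17:15–18:45.
Windows ≥ 75 min: 17:15–18:45.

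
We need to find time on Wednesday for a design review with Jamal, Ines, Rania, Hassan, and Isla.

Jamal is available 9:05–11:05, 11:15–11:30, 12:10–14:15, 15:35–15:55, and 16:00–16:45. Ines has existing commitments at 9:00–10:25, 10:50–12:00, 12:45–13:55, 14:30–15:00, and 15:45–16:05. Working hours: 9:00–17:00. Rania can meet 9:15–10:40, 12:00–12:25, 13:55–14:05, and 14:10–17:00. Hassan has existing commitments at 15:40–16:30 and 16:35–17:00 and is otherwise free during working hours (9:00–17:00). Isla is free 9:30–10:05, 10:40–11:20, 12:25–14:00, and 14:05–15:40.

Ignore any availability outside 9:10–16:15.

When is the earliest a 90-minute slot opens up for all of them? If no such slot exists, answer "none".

Ines free within 09:00–17:00: 10:25–10:50, 12:00–12:45, 13:55–14:30, 15:00–15:45, 16:05–17:00.
Hassan free within 09:00–17:00: 09:00–15:40, 16:30–16:35.
Jamal ∩ Ines: 10:25–10:50, 12:10–12:45, 13:55–14:15, 15:35–15:45, 16:05–16:45.
Jamal ∩ Ines ∩ Rania: 10:25–10:40, 12:10–12:25, 13:55–14:05, 14:10–14:15, 15:35–15:45, 16:05–16:45.
Jamal ∩ Ines ∩ Rania ∩ Hassan: 10:25–10:40, 12:10–12:25, 13:55–14:05, 14:10–14:15, 15:35–15:40, 16:30–16:35.
Jamal ∩ Ines ∩ Rania ∩ Hassan ∩ Isla: 13:55–14:00, 14:10–14:15, 15:35–15:40.
Restricted to 09:10–16:15: 13:55–14:00, 14:10–14:15, 15:35–15:40.
Windows ≥ 90 min: (none).

none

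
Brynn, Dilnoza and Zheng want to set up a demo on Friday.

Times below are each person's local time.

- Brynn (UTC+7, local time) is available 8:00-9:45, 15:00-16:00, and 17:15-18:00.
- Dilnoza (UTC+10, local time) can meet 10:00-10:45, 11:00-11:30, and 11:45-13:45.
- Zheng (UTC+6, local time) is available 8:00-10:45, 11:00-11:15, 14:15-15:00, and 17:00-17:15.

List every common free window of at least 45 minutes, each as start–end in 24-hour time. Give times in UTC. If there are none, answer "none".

Brynn → UTC: 01:00–02:45, 08:00–09:00, 10:15–11:00.
Dilnoza → UTC: 00:00–00:45, 01:00–01:30, 01:45–03:45.
Zheng → UTC: 02:00–04:45, 05:00–05:15, 08:15–09:00, 11:00–11:15.
Brynn ∩ Dilnoza: 01:00–01:30, 01:45–02:45.
Brynn ∩ Dilnoza ∩ Zheng: 02:00–02:45.
Windows ≥ 45 min: 02:00–02:45.

02:00–02:45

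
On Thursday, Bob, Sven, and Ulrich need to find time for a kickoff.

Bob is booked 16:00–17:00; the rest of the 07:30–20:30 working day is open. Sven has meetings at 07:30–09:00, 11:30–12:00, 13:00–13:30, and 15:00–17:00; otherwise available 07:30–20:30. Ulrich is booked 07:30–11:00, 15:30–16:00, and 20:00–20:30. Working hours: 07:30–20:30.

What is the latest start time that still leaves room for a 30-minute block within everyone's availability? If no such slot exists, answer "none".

19:30

Bob free within 07:30–20:30: 07:30–16:00, 17:00–20:30.
Sven free within 07:30–20:30: 09:00–11:30, 12:00–13:00, 13:30–15:00, 17:00–20:30.
Ulrich free within 07:30–20:30: 11:00–15:30, 16:00–20:00.
Bob ∩ Sven: 09:00–11:30, 12:00–13:00, 13:30–15:00, 17:00–20:30.
Bob ∩ Sven ∩ Ulrich: 11:00–11:30, 12:00–13:00, 13:30–15:00, 17:00–20:00.
Windows ≥ 30 min: 11:00–11:30, 12:00–13:00, 13:30–15:00, 17:00–20:00.
Latest start in the last window 17:00–20:00 is 20:00 − 30 min = 19:30.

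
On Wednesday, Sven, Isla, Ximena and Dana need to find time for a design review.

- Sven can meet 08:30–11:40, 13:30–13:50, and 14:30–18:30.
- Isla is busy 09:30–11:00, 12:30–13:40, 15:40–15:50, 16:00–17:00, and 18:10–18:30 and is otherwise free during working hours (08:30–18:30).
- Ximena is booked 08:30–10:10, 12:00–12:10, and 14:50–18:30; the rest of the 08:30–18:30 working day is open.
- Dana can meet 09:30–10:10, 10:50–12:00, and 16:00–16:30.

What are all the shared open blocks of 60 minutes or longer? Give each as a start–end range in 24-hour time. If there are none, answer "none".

none

Isla free within 08:30–18:30: 08:30–09:30, 11:00–12:30, 13:40–15:40, 15:50–16:00, 17:00–18:10.
Ximena free within 08:30–18:30: 10:10–12:00, 12:10–14:50.
Sven ∩ Isla: 08:30–09:30, 11:00–11:40, 13:40–13:50, 14:30–15:40, 15:50–16:00, 17:00–18:10.
Sven ∩ Isla ∩ Ximena: 11:00–11:40, 13:40–13:50, 14:30–14:50.
Sven ∩ Isla ∩ Ximena ∩ Dana: 11:00–11:40.
Windows ≥ 60 min: (none).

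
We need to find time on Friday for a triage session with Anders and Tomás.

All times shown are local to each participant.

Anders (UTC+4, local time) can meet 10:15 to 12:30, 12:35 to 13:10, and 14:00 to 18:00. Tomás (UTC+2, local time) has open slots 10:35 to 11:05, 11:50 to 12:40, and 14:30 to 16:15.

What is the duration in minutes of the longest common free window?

Anders → UTC: 06:15–08:30, 08:35–09:10, 10:00–14:00.
Tomás → UTC: 08:35–09:05, 09:50–10:40, 12:30–14:15.
Anders ∩ Tomás: 08:35–09:05, 10:00–10:40, 12:30–14:00.
Common window lengths: 30, 40, 90 min; longest is 90.

90 minutes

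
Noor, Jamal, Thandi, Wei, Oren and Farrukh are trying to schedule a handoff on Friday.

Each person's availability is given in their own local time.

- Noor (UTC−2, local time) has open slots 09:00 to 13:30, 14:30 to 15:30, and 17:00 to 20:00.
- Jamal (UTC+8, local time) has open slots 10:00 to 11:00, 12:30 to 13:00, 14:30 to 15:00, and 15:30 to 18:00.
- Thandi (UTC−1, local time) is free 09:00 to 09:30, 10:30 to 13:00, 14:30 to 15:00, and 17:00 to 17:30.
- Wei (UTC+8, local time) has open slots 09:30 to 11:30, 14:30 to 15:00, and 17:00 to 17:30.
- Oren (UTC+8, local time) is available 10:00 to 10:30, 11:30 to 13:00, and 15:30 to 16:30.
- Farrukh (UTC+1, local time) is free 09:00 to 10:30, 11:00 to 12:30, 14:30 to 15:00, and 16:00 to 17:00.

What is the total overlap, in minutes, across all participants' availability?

Noor → UTC: 11:00–15:30, 16:30–17:30, 19:00–22:00.
Jamal → UTC: 02:00–03:00, 04:30–05:00, 06:30–07:00, 07:30–10:00.
Thandi → UTC: 10:00–10:30, 11:30–14:00, 15:30–16:00, 18:00–18:30.
Wei → UTC: 01:30–03:30, 06:30–07:00, 09:00–09:30.
Oren → UTC: 02:00–02:30, 03:30–05:00, 07:30–08:30.
Farrukh → UTC: 08:00–09:30, 10:00–11:30, 13:30–14:00, 15:00–16:00.
Noor ∩ Jamal: (none).
Noor ∩ Jamal ∩ Thandi: (none).
Noor ∩ Jamal ∩ Thandi ∩ Wei: (none).
Noor ∩ Jamal ∩ Thandi ∩ Wei ∩ Oren: (none).
Noor ∩ Jamal ∩ Thandi ∩ Wei ∩ Oren ∩ Farrukh: (none).
Total common minutes: 0.

0 minutes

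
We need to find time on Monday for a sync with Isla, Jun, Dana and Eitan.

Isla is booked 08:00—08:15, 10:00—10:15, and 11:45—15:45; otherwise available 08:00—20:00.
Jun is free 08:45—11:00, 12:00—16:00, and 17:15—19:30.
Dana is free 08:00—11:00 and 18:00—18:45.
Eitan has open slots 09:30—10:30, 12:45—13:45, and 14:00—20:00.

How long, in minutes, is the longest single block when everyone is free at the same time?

Isla free within 08:00–20:00: 08:15–10:00, 10:15–11:45, 15:45–20:00.
Isla ∩ Jun: 08:45–10:00, 10:15–11:00, 15:45–16:00, 17:15–19:30.
Isla ∩ Jun ∩ Dana: 08:45–10:00, 10:15–11:00, 18:00–18:45.
Isla ∩ Jun ∩ Dana ∩ Eitan: 09:30–10:00, 10:15–10:30, 18:00–18:45.
Common window lengths: 30, 15, 45 min; longest is 45.

45 minutes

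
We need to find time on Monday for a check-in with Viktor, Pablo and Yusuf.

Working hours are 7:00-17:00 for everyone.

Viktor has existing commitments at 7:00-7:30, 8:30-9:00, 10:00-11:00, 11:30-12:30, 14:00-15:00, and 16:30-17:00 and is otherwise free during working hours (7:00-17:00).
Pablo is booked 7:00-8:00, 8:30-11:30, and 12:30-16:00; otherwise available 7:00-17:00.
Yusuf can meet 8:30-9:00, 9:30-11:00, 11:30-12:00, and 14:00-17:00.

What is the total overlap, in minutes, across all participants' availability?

Viktor free within 07:00–17:00: 07:30–08:30, 09:00–10:00, 11:00–11:30, 12:30–14:00, 15:00–16:30.
Pablo free within 07:00–17:00: 08:00–08:30, 11:30–12:30, 16:00–17:00.
Viktor ∩ Pablo: 08:00–08:30, 16:00–16:30.
Viktor ∩ Pablo ∩ Yusuf: 16:00–16:30.
Total common minutes: 30.

30 minutes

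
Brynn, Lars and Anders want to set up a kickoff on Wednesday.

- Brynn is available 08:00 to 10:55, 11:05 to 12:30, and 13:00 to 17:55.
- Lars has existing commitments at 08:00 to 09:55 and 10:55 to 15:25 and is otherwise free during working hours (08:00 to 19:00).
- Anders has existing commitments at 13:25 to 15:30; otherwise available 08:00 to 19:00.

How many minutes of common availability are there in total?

Lars free within 08:00–19:00: 09:55–10:55, 15:25–19:00.
Anders free within 08:00–19:00: 08:00–13:25, 15:30–19:00.
Brynn ∩ Lars: 09:55–10:55, 15:25–17:55.
Brynn ∩ Lars ∩ Anders: 09:55–10:55, 15:30–17:55.
Total common minutes: 60 + 145 = 205.

205 minutes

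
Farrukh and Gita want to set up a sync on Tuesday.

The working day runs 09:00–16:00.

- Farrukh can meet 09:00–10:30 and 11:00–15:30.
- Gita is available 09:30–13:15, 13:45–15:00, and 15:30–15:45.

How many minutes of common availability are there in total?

270 minutes

Farrukh ∩ Gita: 09:30–10:30, 11:00–13:15, 13:45–15:00.
Total common minutes: 60 + 135 + 75 = 270.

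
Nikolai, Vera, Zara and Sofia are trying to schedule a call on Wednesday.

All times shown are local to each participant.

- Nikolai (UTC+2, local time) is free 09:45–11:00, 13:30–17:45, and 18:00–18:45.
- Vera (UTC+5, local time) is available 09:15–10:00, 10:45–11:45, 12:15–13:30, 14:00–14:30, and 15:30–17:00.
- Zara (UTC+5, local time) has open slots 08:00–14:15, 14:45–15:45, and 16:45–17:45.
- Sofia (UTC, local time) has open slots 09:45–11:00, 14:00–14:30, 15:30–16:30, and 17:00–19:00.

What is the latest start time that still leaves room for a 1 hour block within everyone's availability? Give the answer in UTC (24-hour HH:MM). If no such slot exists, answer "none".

Nikolai → UTC: 07:45–09:00, 11:30–15:45, 16:00–16:45.
Vera → UTC: 04:15–05:00, 05:45–06:45, 07:15–08:30, 09:00–09:30, 10:30–12:00.
Zara → UTC: 03:00–09:15, 09:45–10:45, 11:45–12:45.
Sofia → UTC: 09:45–11:00, 14:00–14:30, 15:30–16:30, 17:00–19:00.
Nikolai ∩ Vera: 07:45–08:30, 11:30–12:00.
Nikolai ∩ Vera ∩ Zara: 07:45–08:30, 11:45–12:00.
Nikolai ∩ Vera ∩ Zara ∩ Sofia: (none).
Windows ≥ 60 min: (none).

none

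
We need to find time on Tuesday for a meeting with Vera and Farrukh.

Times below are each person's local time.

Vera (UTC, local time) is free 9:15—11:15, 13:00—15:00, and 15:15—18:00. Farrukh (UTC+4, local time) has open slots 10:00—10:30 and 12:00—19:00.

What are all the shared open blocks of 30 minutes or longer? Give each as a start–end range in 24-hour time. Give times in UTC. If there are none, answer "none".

09:15–11:15, 13:00–15:00

Vera → UTC: 09:15–11:15, 13:00–15:00, 15:15–18:00.
Farrukh → UTC: 06:00–06:30, 08:00–15:00.
Vera ∩ Farrukh: 09:15–11:15, 13:00–15:00.
Windows ≥ 30 min: 09:15–11:15, 13:00–15:00.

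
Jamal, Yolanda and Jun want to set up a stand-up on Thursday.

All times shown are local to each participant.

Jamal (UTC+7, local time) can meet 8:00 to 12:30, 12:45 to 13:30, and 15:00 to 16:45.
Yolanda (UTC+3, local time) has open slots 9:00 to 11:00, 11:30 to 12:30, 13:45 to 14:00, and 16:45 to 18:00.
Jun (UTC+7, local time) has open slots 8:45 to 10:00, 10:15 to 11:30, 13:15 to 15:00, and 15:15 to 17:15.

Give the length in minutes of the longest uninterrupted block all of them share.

60 minutes

Jamal → UTC: 01:00–05:30, 05:45–06:30, 08:00–09:45.
Yolanda → UTC: 06:00–08:00, 08:30–09:30, 10:45–11:00, 13:45–15:00.
Jun → UTC: 01:45–03:00, 03:15–04:30, 06:15–08:00, 08:15–10:15.
Jamal ∩ Yolanda: 06:00–06:30, 08:30–09:30.
Jamal ∩ Yolanda ∩ Jun: 06:15–06:30, 08:30–09:30.
Common window lengths: 15, 60 min; longest is 60.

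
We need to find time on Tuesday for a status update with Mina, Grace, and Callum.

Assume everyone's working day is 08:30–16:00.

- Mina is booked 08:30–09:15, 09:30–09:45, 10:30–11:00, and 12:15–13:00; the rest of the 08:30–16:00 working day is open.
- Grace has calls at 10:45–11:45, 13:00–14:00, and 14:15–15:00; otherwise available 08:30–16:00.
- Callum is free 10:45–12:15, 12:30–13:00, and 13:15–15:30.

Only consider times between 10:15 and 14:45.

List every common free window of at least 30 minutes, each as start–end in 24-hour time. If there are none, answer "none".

Mina free within 08:30–16:00: 09:15–09:30, 09:45–10:30, 11:00–12:15, 13:00–16:00.
Grace free within 08:30–16:00: 08:30–10:45, 11:45–13:00, 14:00–14:15, 15:00–16:00.
Mina ∩ Grace: 09:15–09:30, 09:45–10:30, 11:45–12:15, 14:00–14:15, 15:00–16:00.
Mina ∩ Grace ∩ Callum: 11:45–12:15, 14:00–14:15, 15:00–15:30.
Restricted to 10:15–14:45: 11:45–12:15, 14:00–14:15.
Windows ≥ 30 min: 11:45–12:15.

11:45–12:15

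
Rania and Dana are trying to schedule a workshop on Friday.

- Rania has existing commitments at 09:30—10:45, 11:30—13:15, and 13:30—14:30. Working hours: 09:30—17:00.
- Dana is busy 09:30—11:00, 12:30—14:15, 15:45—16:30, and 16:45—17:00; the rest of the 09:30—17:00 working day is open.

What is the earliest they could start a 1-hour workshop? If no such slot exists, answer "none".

14:30

Rania free within 09:30–17:00: 10:45–11:30, 13:15–13:30, 14:30–17:00.
Dana free within 09:30–17:00: 11:00–12:30, 14:15–15:45, 16:30–16:45.
Rania ∩ Dana: 11:00–11:30, 14:30–15:45, 16:30–16:45.
Windows ≥ 60 min: 14:30–15:45.
Earliest such window starts at 14:30.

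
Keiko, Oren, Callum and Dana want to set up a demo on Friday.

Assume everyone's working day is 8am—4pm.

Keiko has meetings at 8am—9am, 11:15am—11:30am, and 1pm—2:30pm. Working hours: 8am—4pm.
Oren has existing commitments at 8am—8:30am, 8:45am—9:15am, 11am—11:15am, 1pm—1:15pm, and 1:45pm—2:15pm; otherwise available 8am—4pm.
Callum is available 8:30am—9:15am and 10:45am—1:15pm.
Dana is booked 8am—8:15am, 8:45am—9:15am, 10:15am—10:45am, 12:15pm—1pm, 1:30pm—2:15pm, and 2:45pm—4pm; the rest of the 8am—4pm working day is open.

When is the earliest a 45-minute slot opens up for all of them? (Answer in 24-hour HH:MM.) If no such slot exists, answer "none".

Keiko free within 08:00–16:00: 09:00–11:15, 11:30–13:00, 14:30–16:00.
Oren free within 08:00–16:00: 08:30–08:45, 09:15–11:00, 11:15–13:00, 13:15–13:45, 14:15–16:00.
Dana free within 08:00–16:00: 08:15–08:45, 09:15–10:15, 10:45–12:15, 13:00–13:30, 14:15–14:45.
Keiko ∩ Oren: 09:15–11:00, 11:30–13:00, 14:30–16:00.
Keiko ∩ Oren ∩ Callum: 10:45–11:00, 11:30–13:00.
Keiko ∩ Oren ∩ Callum ∩ Dana: 10:45–11:00, 11:30–12:15.
Windows ≥ 45 min: 11:30–12:15.
Earliest such window starts at 11:30.

11:30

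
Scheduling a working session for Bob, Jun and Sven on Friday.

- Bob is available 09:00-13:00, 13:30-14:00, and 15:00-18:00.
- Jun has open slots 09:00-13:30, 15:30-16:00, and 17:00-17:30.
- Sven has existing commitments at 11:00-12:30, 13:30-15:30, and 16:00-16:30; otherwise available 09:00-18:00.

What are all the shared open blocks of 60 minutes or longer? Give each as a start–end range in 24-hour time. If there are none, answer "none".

09:00–11:00

Sven free within 09:00–18:00: 09:00–11:00, 12:30–13:30, 15:30–16:00, 16:30–18:00.
Bob ∩ Jun: 09:00–13:00, 15:30–16:00, 17:00–17:30.
Bob ∩ Jun ∩ Sven: 09:00–11:00, 12:30–13:00, 15:30–16:00, 17:00–17:30.
Windows ≥ 60 min: 09:00–11:00.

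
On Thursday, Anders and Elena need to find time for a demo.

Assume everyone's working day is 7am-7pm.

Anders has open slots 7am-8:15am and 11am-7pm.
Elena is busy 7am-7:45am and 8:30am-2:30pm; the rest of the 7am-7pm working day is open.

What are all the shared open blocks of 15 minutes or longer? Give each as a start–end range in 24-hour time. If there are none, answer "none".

Elena free within 07:00–19:00: 07:45–08:30, 14:30–19:00.
Anders ∩ Elena: 07:45–08:15, 14:30–19:00.
Windows ≥ 15 min: 07:45–08:15, 14:30–19:00.

07:45–08:15, 14:30–19:00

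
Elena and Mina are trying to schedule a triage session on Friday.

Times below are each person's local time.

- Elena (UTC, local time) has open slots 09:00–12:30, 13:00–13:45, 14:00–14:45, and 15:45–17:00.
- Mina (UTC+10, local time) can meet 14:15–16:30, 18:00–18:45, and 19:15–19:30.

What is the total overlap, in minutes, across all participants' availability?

Elena → UTC: 09:00–12:30, 13:00–13:45, 14:00–14:45, 15:45–17:00.
Mina → UTC: 04:15–06:30, 08:00–08:45, 09:15–09:30.
Elena ∩ Mina: 09:15–09:30.
Total common minutes: 15.

15 minutes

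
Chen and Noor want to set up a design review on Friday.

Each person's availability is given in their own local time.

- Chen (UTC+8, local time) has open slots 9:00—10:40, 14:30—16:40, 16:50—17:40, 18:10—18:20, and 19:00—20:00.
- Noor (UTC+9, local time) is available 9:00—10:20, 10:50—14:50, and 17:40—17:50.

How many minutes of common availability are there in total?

Chen → UTC: 01:00–02:40, 06:30–08:40, 08:50–09:40, 10:10–10:20, 11:00–12:00.
Noor → UTC: 00:00–01:20, 01:50–05:50, 08:40–08:50.
Chen ∩ Noor: 01:00–01:20, 01:50–02:40.
Total common minutes: 20 + 50 = 70.

70 minutes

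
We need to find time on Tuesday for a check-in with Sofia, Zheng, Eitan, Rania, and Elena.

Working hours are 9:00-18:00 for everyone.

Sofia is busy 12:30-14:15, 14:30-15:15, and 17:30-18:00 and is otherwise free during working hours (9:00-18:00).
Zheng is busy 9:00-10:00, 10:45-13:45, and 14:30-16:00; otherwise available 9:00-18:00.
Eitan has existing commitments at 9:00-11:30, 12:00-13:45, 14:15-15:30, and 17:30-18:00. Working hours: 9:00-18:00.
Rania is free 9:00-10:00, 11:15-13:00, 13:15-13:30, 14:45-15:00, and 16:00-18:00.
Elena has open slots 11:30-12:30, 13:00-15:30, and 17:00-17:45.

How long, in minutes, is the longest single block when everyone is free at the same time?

30 minutes

Sofia free within 09:00–18:00: 09:00–12:30, 14:15–14:30, 15:15–17:30.
Zheng free within 09:00–18:00: 10:00–10:45, 13:45–14:30, 16:00–18:00.
Eitan free within 09:00–18:00: 11:30–12:00, 13:45–14:15, 15:30–17:30.
Sofia ∩ Zheng: 10:00–10:45, 14:15–14:30, 16:00–17:30.
Sofia ∩ Zheng ∩ Eitan: 16:00–17:30.
Sofia ∩ Zheng ∩ Eitan ∩ Rania: 16:00–17:30.
Sofia ∩ Zheng ∩ Eitan ∩ Rania ∩ Elena: 17:00–17:30.
Single common window of 30 minutes.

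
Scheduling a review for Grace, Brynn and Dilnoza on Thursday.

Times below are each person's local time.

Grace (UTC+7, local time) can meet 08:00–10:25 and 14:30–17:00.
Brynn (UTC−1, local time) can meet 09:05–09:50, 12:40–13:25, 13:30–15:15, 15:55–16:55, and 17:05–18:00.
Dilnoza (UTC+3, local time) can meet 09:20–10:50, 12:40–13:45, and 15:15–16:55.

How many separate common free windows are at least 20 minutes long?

0

Grace → UTC: 01:00–03:25, 07:30–10:00.
Brynn → UTC: 10:05–10:50, 13:40–14:25, 14:30–16:15, 16:55–17:55, 18:05–19:00.
Dilnoza → UTC: 06:20–07:50, 09:40–10:45, 12:15–13:55.
Grace ∩ Brynn: (none).
Grace ∩ Brynn ∩ Dilnoza: (none).
Windows ≥ 20 min: (none).
That's 0 windows.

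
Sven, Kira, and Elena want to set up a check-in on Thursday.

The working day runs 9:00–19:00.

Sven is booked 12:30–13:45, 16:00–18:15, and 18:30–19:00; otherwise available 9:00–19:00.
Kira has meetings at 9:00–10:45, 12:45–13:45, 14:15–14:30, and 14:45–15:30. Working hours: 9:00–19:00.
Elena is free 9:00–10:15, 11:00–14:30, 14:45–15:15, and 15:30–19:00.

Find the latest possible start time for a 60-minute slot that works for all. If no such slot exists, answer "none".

11:30

Sven free within 09:00–19:00: 09:00–12:30, 13:45–16:00, 18:15–18:30.
Kira free within 09:00–19:00: 10:45–12:45, 13:45–14:15, 14:30–14:45, 15:30–19:00.
Sven ∩ Kira: 10:45–12:30, 13:45–14:15, 14:30–14:45, 15:30–16:00, 18:15–18:30.
Sven ∩ Kira ∩ Elena: 11:00–12:30, 13:45–14:15, 15:30–16:00, 18:15–18:30.
Windows ≥ 60 min: 11:00–12:30.
Latest start in the last window 11:00–12:30 is 12:30 − 60 min = 11:30.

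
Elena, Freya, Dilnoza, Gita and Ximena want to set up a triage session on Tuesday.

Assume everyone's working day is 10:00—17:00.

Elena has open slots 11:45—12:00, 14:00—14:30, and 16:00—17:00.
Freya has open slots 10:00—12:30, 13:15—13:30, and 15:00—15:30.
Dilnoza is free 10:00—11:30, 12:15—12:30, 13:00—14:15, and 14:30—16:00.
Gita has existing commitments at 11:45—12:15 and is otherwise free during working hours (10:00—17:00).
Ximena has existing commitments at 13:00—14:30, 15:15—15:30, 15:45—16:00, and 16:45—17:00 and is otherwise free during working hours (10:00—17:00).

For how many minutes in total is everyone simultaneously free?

0 minutes

Gita free within 10:00–17:00: 10:00–11:45, 12:15–17:00.
Ximena free within 10:00–17:00: 10:00–13:00, 14:30–15:15, 15:30–15:45, 16:00–16:45.
Elena ∩ Freya: 11:45–12:00.
Elena ∩ Freya ∩ Dilnoza: (none).
Elena ∩ Freya ∩ Dilnoza ∩ Gita: (none).
Elena ∩ Freya ∩ Dilnoza ∩ Gita ∩ Ximena: (none).
Total common minutes: 0.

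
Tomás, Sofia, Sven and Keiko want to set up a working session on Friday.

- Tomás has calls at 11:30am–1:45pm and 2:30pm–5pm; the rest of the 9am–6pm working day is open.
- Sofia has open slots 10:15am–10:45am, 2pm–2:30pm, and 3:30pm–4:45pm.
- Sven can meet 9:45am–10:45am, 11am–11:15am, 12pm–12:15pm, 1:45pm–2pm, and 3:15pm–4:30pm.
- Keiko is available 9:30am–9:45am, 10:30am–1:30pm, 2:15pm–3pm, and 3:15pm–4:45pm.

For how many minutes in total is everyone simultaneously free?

Tomás free within 09:00–18:00: 09:00–11:30, 13:45–14:30, 17:00–18:00.
Tomás ∩ Sofia: 10:15–10:45, 14:00–14:30.
Tomás ∩ Sofia ∩ Sven: 10:15–10:45.
Tomás ∩ Sofia ∩ Sven ∩ Keiko: 10:30–10:45.
Total common minutes: 15.

15 minutes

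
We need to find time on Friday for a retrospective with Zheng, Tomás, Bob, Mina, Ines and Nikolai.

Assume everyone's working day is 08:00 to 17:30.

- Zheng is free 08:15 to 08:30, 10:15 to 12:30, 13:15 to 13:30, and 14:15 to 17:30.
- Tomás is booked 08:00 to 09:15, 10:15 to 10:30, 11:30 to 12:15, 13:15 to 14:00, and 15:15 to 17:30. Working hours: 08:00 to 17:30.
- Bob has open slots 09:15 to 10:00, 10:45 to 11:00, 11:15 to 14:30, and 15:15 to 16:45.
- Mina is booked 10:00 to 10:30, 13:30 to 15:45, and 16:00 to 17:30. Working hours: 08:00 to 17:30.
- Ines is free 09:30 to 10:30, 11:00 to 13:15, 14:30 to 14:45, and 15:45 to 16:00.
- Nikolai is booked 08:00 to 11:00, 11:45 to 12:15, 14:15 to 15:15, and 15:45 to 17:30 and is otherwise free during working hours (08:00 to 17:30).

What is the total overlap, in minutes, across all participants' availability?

Tomás free within 08:00–17:30: 09:15–10:15, 10:30–11:30, 12:15–13:15, 14:00–15:15.
Mina free within 08:00–17:30: 08:00–10:00, 10:30–13:30, 15:45–16:00.
Nikolai free within 08:00–17:30: 11:00–11:45, 12:15–14:15, 15:15–15:45.
Zheng ∩ Tomás: 10:30–11:30, 12:15–12:30, 14:15–15:15.
Zheng ∩ Tomás ∩ Bob: 10:45–11:00, 11:15–11:30, 12:15–12:30, 14:15–14:30.
Zheng ∩ Tomás ∩ Bob ∩ Mina: 10:45–11:00, 11:15–11:30, 12:15–12:30.
Zheng ∩ Tomás ∩ Bob ∩ Mina ∩ Ines: 11:15–11:30, 12:15–12:30.
Zheng ∩ Tomás ∩ Bob ∩ Mina ∩ Ines ∩ Nikolai: 11:15–11:30, 12:15–12:30.
Total common minutes: 15 + 15 = 30.

30 minutes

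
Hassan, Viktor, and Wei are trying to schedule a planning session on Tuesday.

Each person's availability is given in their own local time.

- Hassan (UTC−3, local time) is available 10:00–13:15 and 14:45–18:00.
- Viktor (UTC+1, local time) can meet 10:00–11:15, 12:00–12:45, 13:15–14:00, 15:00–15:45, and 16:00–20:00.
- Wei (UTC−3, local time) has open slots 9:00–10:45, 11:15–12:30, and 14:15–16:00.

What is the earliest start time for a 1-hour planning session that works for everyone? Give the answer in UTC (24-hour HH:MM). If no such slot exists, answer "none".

17:45

Hassan → UTC: 13:00–16:15, 17:45–21:00.
Viktor → UTC: 09:00–10:15, 11:00–11:45, 12:15–13:00, 14:00–14:45, 15:00–19:00.
Wei → UTC: 12:00–13:45, 14:15–15:30, 17:15–19:00.
Hassan ∩ Viktor: 14:00–14:45, 15:00–16:15, 17:45–19:00.
Hassan ∩ Viktor ∩ Wei: 14:15–14:45, 15:00–15:30, 17:45–19:00.
Windows ≥ 60 min: 17:45–19:00.
Earliest such window starts at 17:45.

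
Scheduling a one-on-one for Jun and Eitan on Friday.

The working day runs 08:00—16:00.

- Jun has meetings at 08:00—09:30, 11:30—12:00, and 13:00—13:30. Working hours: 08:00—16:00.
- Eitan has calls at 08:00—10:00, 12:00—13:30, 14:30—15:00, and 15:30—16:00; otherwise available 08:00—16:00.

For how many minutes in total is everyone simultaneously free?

180 minutes

Jun free within 08:00–16:00: 09:30–11:30, 12:00–13:00, 13:30–16:00.
Eitan free within 08:00–16:00: 10:00–12:00, 13:30–14:30, 15:00–15:30.
Jun ∩ Eitan: 10:00–11:30, 13:30–14:30, 15:00–15:30.
Total common minutes: 90 + 60 + 30 = 180.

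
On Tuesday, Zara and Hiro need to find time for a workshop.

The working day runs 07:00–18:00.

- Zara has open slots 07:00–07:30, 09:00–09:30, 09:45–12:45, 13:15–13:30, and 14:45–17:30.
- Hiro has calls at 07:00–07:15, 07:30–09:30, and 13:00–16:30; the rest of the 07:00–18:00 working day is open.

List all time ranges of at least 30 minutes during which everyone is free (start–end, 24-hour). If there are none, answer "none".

Hiro free within 07:00–18:00: 07:15–07:30, 09:30–13:00, 16:30–18:00.
Zara ∩ Hiro: 07:15–07:30, 09:45–12:45, 16:30–17:30.
Windows ≥ 30 min: 09:45–12:45, 16:30–17:30.

09:45–12:45, 16:30–17:30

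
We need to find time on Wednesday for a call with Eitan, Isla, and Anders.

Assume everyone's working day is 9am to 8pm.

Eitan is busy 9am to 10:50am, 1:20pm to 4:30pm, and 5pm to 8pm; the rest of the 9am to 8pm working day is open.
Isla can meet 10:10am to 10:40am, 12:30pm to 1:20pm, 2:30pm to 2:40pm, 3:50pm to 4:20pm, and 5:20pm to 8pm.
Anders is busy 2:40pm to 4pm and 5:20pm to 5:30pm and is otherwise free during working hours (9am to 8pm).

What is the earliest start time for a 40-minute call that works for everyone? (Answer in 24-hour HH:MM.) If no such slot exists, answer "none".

12:30

Eitan free within 09:00–20:00: 10:50–13:20, 16:30–17:00.
Anders free within 09:00–20:00: 09:00–14:40, 16:00–17:20, 17:30–20:00.
Eitan ∩ Isla: 12:30–13:20.
Eitan ∩ Isla ∩ Anders: 12:30–13:20.
Windows ≥ 40 min: 12:30–13:20.
Earliest such window starts at 12:30.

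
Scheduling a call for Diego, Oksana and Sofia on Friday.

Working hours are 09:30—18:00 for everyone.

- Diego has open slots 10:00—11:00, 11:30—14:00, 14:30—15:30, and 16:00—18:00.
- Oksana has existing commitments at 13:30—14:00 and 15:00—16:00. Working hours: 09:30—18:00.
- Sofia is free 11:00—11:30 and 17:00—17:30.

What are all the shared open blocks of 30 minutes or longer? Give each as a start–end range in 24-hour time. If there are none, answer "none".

Oksana free within 09:30–18:00: 09:30–13:30, 14:00–15:00, 16:00–18:00.
Diego ∩ Oksana: 10:00–11:00, 11:30–13:30, 14:30–15:00, 16:00–18:00.
Diego ∩ Oksana ∩ Sofia: 17:00–17:30.
Windows ≥ 30 min: 17:00–17:30.

17:00–17:30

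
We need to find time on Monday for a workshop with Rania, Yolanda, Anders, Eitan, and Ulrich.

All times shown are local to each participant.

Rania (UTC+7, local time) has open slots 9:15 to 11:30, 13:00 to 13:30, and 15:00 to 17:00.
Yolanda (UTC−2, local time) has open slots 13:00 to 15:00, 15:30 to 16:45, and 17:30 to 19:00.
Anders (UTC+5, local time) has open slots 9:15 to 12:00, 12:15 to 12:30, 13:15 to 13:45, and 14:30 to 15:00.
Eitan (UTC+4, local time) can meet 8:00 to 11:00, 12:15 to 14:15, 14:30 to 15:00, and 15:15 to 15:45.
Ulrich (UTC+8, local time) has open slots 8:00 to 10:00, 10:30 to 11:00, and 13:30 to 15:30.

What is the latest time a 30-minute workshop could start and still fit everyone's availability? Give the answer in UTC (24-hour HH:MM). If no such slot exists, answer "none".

Rania → UTC: 02:15–04:30, 06:00–06:30, 08:00–10:00.
Yolanda → UTC: 15:00–17:00, 17:30–18:45, 19:30–21:00.
Anders → UTC: 04:15–07:00, 07:15–07:30, 08:15–08:45, 09:30–10:00.
Eitan → UTC: 04:00–07:00, 08:15–10:15, 10:30–11:00, 11:15–11:45.
Ulrich → UTC: 00:00–02:00, 02:30–03:00, 05:30–07:30.
Rania ∩ Yolanda: (none).
Rania ∩ Yolanda ∩ Anders: (none).
Rania ∩ Yolanda ∩ Anders ∩ Eitan: (none).
Rania ∩ Yolanda ∩ Anders ∩ Eitan ∩ Ulrich: (none).
Windows ≥ 30 min: (none).

none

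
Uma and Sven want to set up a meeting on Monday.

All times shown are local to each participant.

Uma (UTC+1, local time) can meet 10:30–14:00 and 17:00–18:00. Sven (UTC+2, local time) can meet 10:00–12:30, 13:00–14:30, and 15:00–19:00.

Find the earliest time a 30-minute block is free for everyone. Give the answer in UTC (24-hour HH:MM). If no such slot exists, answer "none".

Uma → UTC: 09:30–13:00, 16:00–17:00.
Sven → UTC: 08:00–10:30, 11:00–12:30, 13:00–17:00.
Uma ∩ Sven: 09:30–10:30, 11:00–12:30, 16:00–17:00.
Windows ≥ 30 min: 09:30–10:30, 11:00–12:30, 16:00–17:00.
Earliest such window starts at 09:30.

09:30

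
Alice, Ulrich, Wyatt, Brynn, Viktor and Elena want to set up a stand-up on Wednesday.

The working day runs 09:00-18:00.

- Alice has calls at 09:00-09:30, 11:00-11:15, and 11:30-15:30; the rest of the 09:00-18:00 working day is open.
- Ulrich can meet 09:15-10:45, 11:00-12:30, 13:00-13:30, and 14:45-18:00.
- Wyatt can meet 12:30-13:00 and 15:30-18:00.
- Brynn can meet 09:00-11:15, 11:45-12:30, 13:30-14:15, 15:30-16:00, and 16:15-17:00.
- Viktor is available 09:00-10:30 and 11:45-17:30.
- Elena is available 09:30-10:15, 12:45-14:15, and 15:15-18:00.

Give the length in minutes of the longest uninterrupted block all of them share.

45 minutes

Alice free within 09:00–18:00: 09:30–11:00, 11:15–11:30, 15:30–18:00.
Alice ∩ Ulrich: 09:30–10:45, 11:15–11:30, 15:30–18:00.
Alice ∩ Ulrich ∩ Wyatt: 15:30–18:00.
Alice ∩ Ulrich ∩ Wyatt ∩ Brynn: 15:30–16:00, 16:15–17:00.
Alice ∩ Ulrich ∩ Wyatt ∩ Brynn ∩ Viktor: 15:30–16:00, 16:15–17:00.
Alice ∩ Ulrich ∩ Wyatt ∩ Brynn ∩ Viktor ∩ Elena: 15:30–16:00, 16:15–17:00.
Common window lengths: 30, 45 min; longest is 45.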